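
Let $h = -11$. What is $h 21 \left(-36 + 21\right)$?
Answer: $3465$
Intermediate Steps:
$h 21 \left(-36 + 21\right) = \left(-11\right) 21 \left(-36 + 21\right) = \left(-231\right) \left(-15\right) = 3465$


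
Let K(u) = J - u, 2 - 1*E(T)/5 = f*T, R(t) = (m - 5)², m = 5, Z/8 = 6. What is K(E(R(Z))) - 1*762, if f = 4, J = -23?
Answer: -795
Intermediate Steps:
Z = 48 (Z = 8*6 = 48)
R(t) = 0 (R(t) = (5 - 5)² = 0² = 0)
E(T) = 10 - 20*T
K(u) = -23 - u
K(E(R(Z))) - 1*762 = (-23 - (10 - 20*0)) - 1*762 = (-23 - (10 + 0)) - 762 = (-23 - 1*10) - 762 = (-23 - 10) - 762 = -33 - 762 = -795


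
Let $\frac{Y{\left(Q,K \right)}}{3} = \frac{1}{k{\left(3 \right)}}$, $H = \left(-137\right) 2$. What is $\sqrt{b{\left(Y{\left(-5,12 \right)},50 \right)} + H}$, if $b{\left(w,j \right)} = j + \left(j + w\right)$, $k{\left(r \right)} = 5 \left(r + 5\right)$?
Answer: $\frac{3 i \sqrt{7730}}{20} \approx 13.188 i$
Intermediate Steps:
$k{\left(r \right)} = 25 + 5 r$ ($k{\left(r \right)} = 5 \left(5 + r\right) = 25 + 5 r$)
$H = -274$
$Y{\left(Q,K \right)} = \frac{3}{40}$ ($Y{\left(Q,K \right)} = \frac{3}{25 + 5 \cdot 3} = \frac{3}{25 + 15} = \frac{3}{40}$)
$b{\left(w,j \right)} = w + 2 j$
$\sqrt{b{\left(Y{\left(-5,12 \right)},50 \right)} + H} = \sqrt{\left(\frac{3}{40} + 2 \cdot 50\right) - 274} = \sqrt{\left(\frac{3}{40} + 100\right) - 274} = \sqrt{\frac{4003}{40} - 274} = \sqrt{- \frac{6957}{40}} = \frac{3 i \sqrt{7730}}{20}$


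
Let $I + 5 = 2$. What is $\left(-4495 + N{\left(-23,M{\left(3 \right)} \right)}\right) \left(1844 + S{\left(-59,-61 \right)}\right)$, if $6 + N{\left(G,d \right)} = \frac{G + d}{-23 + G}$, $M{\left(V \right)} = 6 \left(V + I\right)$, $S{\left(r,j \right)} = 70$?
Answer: $-8613957$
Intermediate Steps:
$I = -3$ ($I = -5 + 2 = -3$)
$M{\left(V \right)} = -18 + 6 V$ ($M{\left(V \right)} = 6 \left(V - 3\right) = 6 \left(-3 + V\right) = -18 + 6 V$)
$N{\left(G,d \right)} = -6 + \frac{G + d}{-23 + G}$
$\left(-4495 + N{\left(-23,M{\left(3 \right)} \right)}\right) \left(1844 + S{\left(-59,-61 \right)}\right) = \left(-4495 + \frac{138 + \left(-18 + 6 \cdot 3\right) - -115}{-23 - 23}\right) \left(1844 + 70\right) = \left(-4495 + \frac{138 + \left(-18 + 18\right) + 115}{-46}\right) 1914 = \left(-4495 - \frac{138 + 0 + 115}{46}\right) 1914 = \left(-4495 - \frac{11}{2}\right) 1914 = \left(- \frac{9001}{2}\right) 1914 = -8613957$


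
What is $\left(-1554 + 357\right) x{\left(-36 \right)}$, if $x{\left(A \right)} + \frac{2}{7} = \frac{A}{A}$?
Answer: $-855$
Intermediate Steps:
$x{\left(A \right)} = \frac{5}{7}$ ($x{\left(A \right)} = - \frac{2}{7} + \frac{A}{A} = - \frac{2}{7} + 1 = \frac{5}{7}$)
$\left(-1554 + 357\right) x{\left(-36 \right)} = \left(-1554 + 357\right) \frac{5}{7} = \left(-1197\right) \frac{5}{7} = -855$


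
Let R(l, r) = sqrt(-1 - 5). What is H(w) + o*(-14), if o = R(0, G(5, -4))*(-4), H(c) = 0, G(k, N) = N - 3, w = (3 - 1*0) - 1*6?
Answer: 56*I*sqrt(6) ≈ 137.17*I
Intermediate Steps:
w = -3 (w = (3 + 0) - 6 = 3 - 6 = -3)
G(k, N) = -3 + N
R(l, r) = I*sqrt(6) (R(l, r) = sqrt(-6) = I*sqrt(6))
o = -4*I*sqrt(6) (o = (I*sqrt(6))*(-4) = -4*I*sqrt(6) ≈ -9.798*I)
H(w) + o*(-14) = 0 - 4*I*sqrt(6)*(-14) = 0 + 56*I*sqrt(6) = 56*I*sqrt(6)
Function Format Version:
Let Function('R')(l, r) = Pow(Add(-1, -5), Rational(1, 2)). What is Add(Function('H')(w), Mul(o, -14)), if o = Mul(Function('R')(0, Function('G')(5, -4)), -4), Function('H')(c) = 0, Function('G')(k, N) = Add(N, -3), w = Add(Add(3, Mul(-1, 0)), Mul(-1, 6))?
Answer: Mul(56, I, Pow(6, Rational(1, 2))) ≈ Mul(137.17, I)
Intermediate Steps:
w = -3 (w = Add(Add(3, 0), -6) = Add(3, -6) = -3)
Function('G')(k, N) = Add(-3, N)
Function('R')(l, r) = Mul(I, Pow(6, Rational(1, 2))) (Function('R')(l, r) = Pow(-6, Rational(1, 2)) = Mul(I, Pow(6, Rational(1, 2))))
o = Mul(-4, I, Pow(6, Rational(1, 2))) (o = Mul(Mul(I, Pow(6, Rational(1, 2))), -4) = Mul(-4, I, Pow(6, Rational(1, 2))) ≈ Mul(-9.7980, I))
Add(Function('H')(w), Mul(o, -14)) = Add(0, Mul(Mul(-4, I, Pow(6, Rational(1, 2))), -14)) = Add(0, Mul(56, I, Pow(6, Rational(1, 2)))) = Mul(56, I, Pow(6, Rational(1, 2)))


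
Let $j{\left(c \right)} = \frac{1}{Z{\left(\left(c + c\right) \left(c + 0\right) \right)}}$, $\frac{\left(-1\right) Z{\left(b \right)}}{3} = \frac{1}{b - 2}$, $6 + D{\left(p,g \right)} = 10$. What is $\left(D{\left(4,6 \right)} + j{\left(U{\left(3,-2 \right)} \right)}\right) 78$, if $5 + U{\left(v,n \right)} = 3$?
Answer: $156$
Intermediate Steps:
$D{\left(p,g \right)} = 4$ ($D{\left(p,g \right)} = -6 + 10 = 4$)
$Z{\left(b \right)} = - \frac{3}{-2 + b}$ ($Z{\left(b \right)} = - \frac{3}{b - 2} = - \frac{3}{-2 + b}$)
$U{\left(v,n \right)} = -2$ ($U{\left(v,n \right)} = -5 + 3 = -2$)
$j{\left(c \right)} = \frac{2}{3} - \frac{2 c^{2}}{3}$ ($j{\left(c \right)} = \frac{1}{\left(-3\right) \frac{1}{-2 + \left(c + c\right) \left(c + 0\right)}} = \frac{1}{\left(-3\right) \frac{1}{-2 + 2 c c}} = \frac{1}{\left(-3\right) \frac{1}{-2 + 2 c^{2}}} = \frac{2}{3} - \frac{2 c^{2}}{3}$)
$\left(D{\left(4,6 \right)} + j{\left(U{\left(3,-2 \right)} \right)}\right) 78 = \left(4 + \left(\frac{2}{3} - \frac{2 \left(-2\right)^{2}}{3}\right)\right) 78 = \left(4 + \left(\frac{2}{3} - \frac{8}{3}\right)\right) 78 = \left(4 - 2\right) 78 = 2 \cdot 78 = 156$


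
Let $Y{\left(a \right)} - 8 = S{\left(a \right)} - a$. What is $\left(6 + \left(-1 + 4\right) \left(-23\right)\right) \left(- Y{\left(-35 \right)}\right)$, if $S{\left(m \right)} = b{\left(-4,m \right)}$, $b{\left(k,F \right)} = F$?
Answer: $504$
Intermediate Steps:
$S{\left(m \right)} = m$
$Y{\left(a \right)} = 8$ ($Y{\left(a \right)} = 8 + \left(a - a\right) = 8 + 0 = 8$)
$\left(6 + \left(-1 + 4\right) \left(-23\right)\right) \left(- Y{\left(-35 \right)}\right) = \left(6 + \left(-1 + 4\right) \left(-23\right)\right) \left(\left(-1\right) 8\right) = \left(6 + 3 \left(-23\right)\right) \left(-8\right) = \left(6 - 69\right) \left(-8\right) = \left(-63\right) \left(-8\right) = 504$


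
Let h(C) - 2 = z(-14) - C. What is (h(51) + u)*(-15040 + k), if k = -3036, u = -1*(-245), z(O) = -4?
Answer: -3470592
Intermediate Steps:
u = 245
h(C) = -2 - C (h(C) = 2 + (-4 - C) = -2 - C)
(h(51) + u)*(-15040 + k) = ((-2 - 1*51) + 245)*(-15040 - 3036) = ((-2 - 51) + 245)*(-18076) = (-53 + 245)*(-18076) = 192*(-18076) = -3470592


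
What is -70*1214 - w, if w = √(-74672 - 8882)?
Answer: -84980 - I*√83554 ≈ -84980.0 - 289.06*I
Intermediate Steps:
w = I*√83554 (w = √(-83554) = I*√83554 ≈ 289.06*I)
-70*1214 - w = -70*1214 - I*√83554 = -84980 - I*√83554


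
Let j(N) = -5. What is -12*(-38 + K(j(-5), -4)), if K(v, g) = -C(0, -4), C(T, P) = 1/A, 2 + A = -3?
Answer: 2268/5 ≈ 453.60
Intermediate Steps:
A = -5 (A = -2 - 3 = -5)
C(T, P) = -1/5 (C(T, P) = 1/(-5) = 1*(-1/5) = -1/5)
K(v, g) = 1/5 (K(v, g) = -1*(-1/5) = 1/5)
-12*(-38 + K(j(-5), -4)) = -12*(-38 + 1/5) = -12*(-189/5) = 2268/5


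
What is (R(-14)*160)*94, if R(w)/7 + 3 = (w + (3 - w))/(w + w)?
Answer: -327120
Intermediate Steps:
R(w) = -21 + 21/(2*w) (R(w) = -21 + 7*((w + (3 - w))/(w + w)) = -21 + 7*(3/((2*w))) = -21 + 7*(3*(1/(2*w))) = -21 + 7*(3/(2*w)) = -21 + 21/(2*w))
(R(-14)*160)*94 = ((-21 + (21/2)/(-14))*160)*94 = ((-21 + (21/2)*(-1/14))*160)*94 = ((-21 - ¾)*160)*94 = -87/4*160*94 = -3480*94 = -327120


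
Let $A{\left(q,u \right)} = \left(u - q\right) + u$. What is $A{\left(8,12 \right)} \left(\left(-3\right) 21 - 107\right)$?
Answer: $-2720$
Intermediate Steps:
$A{\left(q,u \right)} = - q + 2 u$
$A{\left(8,12 \right)} \left(\left(-3\right) 21 - 107\right) = \left(\left(-1\right) 8 + 2 \cdot 12\right) \left(\left(-3\right) 21 - 107\right) = \left(-8 + 24\right) \left(-63 - 107\right) = 16 \left(-170\right) = -2720$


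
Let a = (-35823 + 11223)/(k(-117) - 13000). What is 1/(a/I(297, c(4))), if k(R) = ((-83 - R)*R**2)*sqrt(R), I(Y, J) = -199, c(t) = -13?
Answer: -12935/123 + 46309887*I*sqrt(13)/4100 ≈ -105.16 + 40725.0*I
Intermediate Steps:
k(R) = R**(5/2)*(-83 - R) (k(R) = (R**2*(-83 - R))*sqrt(R) = R**(5/2)*(-83 - R))
a = -24600/(-13000 + 1396278*I*sqrt(13)) (a = (-35823 + 11223)/((-117)**(5/2)*(-83 - 1*(-117)) - 13000) = -24600/((41067*I*sqrt(13))*(-83 + 117) - 13000) = -24600/((41067*I*sqrt(13))*34 - 13000) = -24600/(1396278*I*sqrt(13) - 13000) = -24600/(-13000 + 1396278*I*sqrt(13)) ≈ 1.2618e-5 + 0.0048864*I)
1/(a/I(297, c(4))) = 1/((6150000/487401313321 + 50811300*I*sqrt(13)/37492408717)/(-199)) = 1/((6150000/487401313321 + 50811300*I*sqrt(13)/37492408717)*(-1/199)) = 1/(-6150000/96992861350879 - 50811300*I*sqrt(13)/7460989334683)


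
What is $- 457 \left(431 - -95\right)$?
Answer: $-240382$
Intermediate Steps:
$- 457 \left(431 - -95\right) = - 457 \left(431 + 95\right) = \left(-457\right) 526 = -240382$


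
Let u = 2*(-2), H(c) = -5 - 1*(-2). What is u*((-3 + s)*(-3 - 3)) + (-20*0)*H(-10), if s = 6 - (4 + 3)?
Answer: -96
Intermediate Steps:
H(c) = -3 (H(c) = -5 + 2 = -3)
u = -4
s = -1 (s = 6 - 1*7 = 6 - 7 = -1)
u*((-3 + s)*(-3 - 3)) + (-20*0)*H(-10) = -4*(-3 - 1)*(-3 - 3) - 20*0*(-3) = -(-16)*(-6) + 0*(-3) = -4*24 + 0 = -96 + 0 = -96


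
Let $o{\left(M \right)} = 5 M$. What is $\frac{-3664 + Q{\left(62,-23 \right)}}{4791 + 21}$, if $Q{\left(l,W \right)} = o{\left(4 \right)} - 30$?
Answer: $- \frac{1837}{2406} \approx -0.76351$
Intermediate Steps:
$Q{\left(l,W \right)} = -10$ ($Q{\left(l,W \right)} = 5 \cdot 4 - 30 = 20 - 30 = -10$)
$\frac{-3664 + Q{\left(62,-23 \right)}}{4791 + 21} = \frac{-3664 - 10}{4791 + 21} = - \frac{3674}{4812} = \left(-3674\right) \frac{1}{4812} = - \frac{1837}{2406}$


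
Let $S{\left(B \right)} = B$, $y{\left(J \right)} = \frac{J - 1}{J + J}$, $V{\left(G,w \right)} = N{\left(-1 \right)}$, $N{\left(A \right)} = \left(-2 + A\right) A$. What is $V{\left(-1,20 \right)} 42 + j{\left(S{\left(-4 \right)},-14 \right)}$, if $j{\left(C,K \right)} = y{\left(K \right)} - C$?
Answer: $\frac{3655}{28} \approx 130.54$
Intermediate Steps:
$N{\left(A \right)} = A \left(-2 + A\right)$
$V{\left(G,w \right)} = 3$ ($V{\left(G,w \right)} = - (-2 - 1) = \left(-1\right) \left(-3\right) = 3$)
$y{\left(J \right)} = \frac{-1 + J}{2 J}$
$j{\left(C,K \right)} = - C + \frac{-1 + K}{2 K}$ ($j{\left(C,K \right)} = \frac{-1 + K}{2 K} - C = - C + \frac{-1 + K}{2 K}$)
$V{\left(-1,20 \right)} 42 + j{\left(S{\left(-4 \right)},-14 \right)} = 3 \cdot 42 - \left(- \frac{9}{2} - \frac{1}{28}\right) = 126 + \left(\frac{1}{2} + 4 - - \frac{1}{28}\right) = 126 + \left(\frac{1}{2} + 4 + \frac{1}{28}\right) = 126 + \frac{127}{28} = \frac{3655}{28}$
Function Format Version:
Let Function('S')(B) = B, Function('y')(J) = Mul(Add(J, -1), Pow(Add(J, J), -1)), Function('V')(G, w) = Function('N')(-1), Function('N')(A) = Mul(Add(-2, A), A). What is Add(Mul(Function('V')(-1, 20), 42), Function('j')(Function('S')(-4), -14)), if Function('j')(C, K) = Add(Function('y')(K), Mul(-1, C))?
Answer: Rational(3655, 28) ≈ 130.54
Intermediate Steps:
Function('N')(A) = Mul(A, Add(-2, A))
Function('V')(G, w) = 3 (Function('V')(G, w) = Mul(-1, Add(-2, -1)) = Mul(-1, -3) = 3)
Function('y')(J) = Mul(Rational(1, 2), Pow(J, -1), Add(-1, J)) (Function('y')(J) = Mul(Add(-1, J), Pow(Mul(2, J), -1)) = Mul(Add(-1, J), Mul(Rational(1, 2), Pow(J, -1))) = Mul(Rational(1, 2), Pow(J, -1), Add(-1, J)))
Function('j')(C, K) = Add(Mul(-1, C), Mul(Rational(1, 2), Pow(K, -1), Add(-1, K))) (Function('j')(C, K) = Add(Mul(Rational(1, 2), Pow(K, -1), Add(-1, K)), Mul(-1, C)) = Add(Mul(-1, C), Mul(Rational(1, 2), Pow(K, -1), Add(-1, K))))
Add(Mul(Function('V')(-1, 20), 42), Function('j')(Function('S')(-4), -14)) = Add(Mul(3, 42), Add(Rational(1, 2), Mul(-1, -4), Mul(Rational(-1, 2), Pow(-14, -1)))) = Add(126, Add(Rational(1, 2), 4, Mul(Rational(-1, 2), Rational(-1, 14)))) = Add(126, Add(Rational(1, 2), 4, Rational(1, 28))) = Add(126, Rational(127, 28)) = Rational(3655, 28)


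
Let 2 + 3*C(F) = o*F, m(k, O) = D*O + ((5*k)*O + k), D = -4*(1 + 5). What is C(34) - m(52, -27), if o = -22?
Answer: 6070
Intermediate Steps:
D = -24 (D = -4*6 = -24)
m(k, O) = k - 24*O + 5*O*k (m(k, O) = -24*O + ((5*k)*O + k) = -24*O + (5*O*k + k) = -24*O + (k + 5*O*k) = k - 24*O + 5*O*k)
C(F) = -⅔ - 22*F/3 (C(F) = -⅔ + (-22*F)/3 = -⅔ - 22*F/3)
C(34) - m(52, -27) = (-⅔ - 22/3*34) - (52 - 24*(-27) + 5*(-27)*52) = (-⅔ - 748/3) - (52 + 648 - 7020) = -250 - 1*(-6320) = -250 + 6320 = 6070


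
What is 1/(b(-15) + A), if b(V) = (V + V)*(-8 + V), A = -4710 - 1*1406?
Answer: -1/5426 ≈ -0.00018430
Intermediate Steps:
A = -6116 (A = -4710 - 1406 = -6116)
b(V) = 2*V*(-8 + V) (b(V) = (2*V)*(-8 + V) = 2*V*(-8 + V))
1/(b(-15) + A) = 1/(2*(-15)*(-8 - 15) - 6116) = 1/(2*(-15)*(-23) - 6116) = 1/(690 - 6116) = 1/(-5426) = -1/5426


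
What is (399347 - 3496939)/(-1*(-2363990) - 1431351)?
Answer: -3097592/932639 ≈ -3.3213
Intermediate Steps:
(399347 - 3496939)/(-1*(-2363990) - 1431351) = -3097592/(2363990 - 1431351) = -3097592/932639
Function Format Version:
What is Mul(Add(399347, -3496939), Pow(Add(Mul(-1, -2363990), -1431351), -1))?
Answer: Rational(-3097592, 932639) ≈ -3.3213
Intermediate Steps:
Mul(Add(399347, -3496939), Pow(Add(Mul(-1, -2363990), -1431351), -1)) = Mul(-3097592, Pow(Add(2363990, -1431351), -1)) = Mul(-3097592, Pow(932639, -1)) = Mul(-3097592, Rational(1, 932639)) = Rational(-3097592, 932639)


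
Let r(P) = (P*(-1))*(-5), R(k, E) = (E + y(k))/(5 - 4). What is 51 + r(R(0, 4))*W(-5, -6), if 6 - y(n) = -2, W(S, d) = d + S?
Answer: -609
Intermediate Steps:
W(S, d) = S + d
y(n) = 8 (y(n) = 6 - 1*(-2) = 6 + 2 = 8)
R(k, E) = 8 + E (R(k, E) = (E + 8)/(5 - 4) = (8 + E)/1 = (8 + E)*1 = 8 + E)
r(P) = 5*P (r(P) = -P*(-5) = 5*P)
51 + r(R(0, 4))*W(-5, -6) = 51 + (5*(8 + 4))*(-5 - 6) = 51 + (5*12)*(-11) = 51 + 60*(-11) = 51 - 660 = -609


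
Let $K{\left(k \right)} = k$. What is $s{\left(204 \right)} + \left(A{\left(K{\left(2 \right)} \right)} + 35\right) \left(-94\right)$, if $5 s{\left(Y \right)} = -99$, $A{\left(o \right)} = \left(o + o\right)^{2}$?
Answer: $- \frac{24069}{5} \approx -4813.8$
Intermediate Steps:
$A{\left(o \right)} = 4 o^{2}$ ($A{\left(o \right)} = \left(2 o\right)^{2} = 4 o^{2}$)
$s{\left(Y \right)} = - \frac{99}{5}$ ($s{\left(Y \right)} = \frac{1}{5} \left(-99\right) = - \frac{99}{5}$)
$s{\left(204 \right)} + \left(A{\left(K{\left(2 \right)} \right)} + 35\right) \left(-94\right) = - \frac{99}{5} + \left(4 \cdot 2^{2} + 35\right) \left(-94\right) = - \frac{99}{5} + \left(4 \cdot 4 + 35\right) \left(-94\right) = - \frac{99}{5} + \left(16 + 35\right) \left(-94\right) = - \frac{99}{5} + 51 \left(-94\right) = - \frac{99}{5} - 4794 = - \frac{24069}{5}$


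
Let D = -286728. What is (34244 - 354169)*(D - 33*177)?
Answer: 93600137325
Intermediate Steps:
(34244 - 354169)*(D - 33*177) = (34244 - 354169)*(-286728 - 33*177) = -319925*(-286728 - 5841) = -319925*(-292569) = 93600137325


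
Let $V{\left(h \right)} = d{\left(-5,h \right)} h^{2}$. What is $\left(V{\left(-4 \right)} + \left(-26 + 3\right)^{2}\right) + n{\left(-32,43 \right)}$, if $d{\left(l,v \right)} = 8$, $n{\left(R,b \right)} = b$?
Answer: $700$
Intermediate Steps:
$V{\left(h \right)} = 8 h^{2}$
$\left(V{\left(-4 \right)} + \left(-26 + 3\right)^{2}\right) + n{\left(-32,43 \right)} = \left(8 \left(-4\right)^{2} + \left(-26 + 3\right)^{2}\right) + 43 = \left(8 \cdot 16 + \left(-23\right)^{2}\right) + 43 = \left(128 + 529\right) + 43 = 657 + 43 = 700$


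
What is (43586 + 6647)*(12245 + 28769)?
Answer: 2060256262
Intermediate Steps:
(43586 + 6647)*(12245 + 28769) = 50233*41014 = 2060256262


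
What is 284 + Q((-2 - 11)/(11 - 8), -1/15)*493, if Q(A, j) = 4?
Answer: 2256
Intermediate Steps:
284 + Q((-2 - 11)/(11 - 8), -1/15)*493 = 284 + 4*493 = 284 + 1972 = 2256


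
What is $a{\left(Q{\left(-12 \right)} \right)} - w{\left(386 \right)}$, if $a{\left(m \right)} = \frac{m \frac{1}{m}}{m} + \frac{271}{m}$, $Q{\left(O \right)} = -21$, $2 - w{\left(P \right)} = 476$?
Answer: $\frac{9682}{21} \approx 461.05$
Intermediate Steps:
$w{\left(P \right)} = -474$ ($w{\left(P \right)} = 2 - 476 = -474$)
$a{\left(m \right)} = \frac{272}{m}$ ($a{\left(m \right)} = 1 \frac{1}{m} + \frac{271}{m} = \frac{1}{m} + \frac{271}{m} = \frac{272}{m}$)
$a{\left(Q{\left(-12 \right)} \right)} - w{\left(386 \right)} = \frac{272}{-21} - -474 = 272 \left(- \frac{1}{21}\right) + 474 = - \frac{272}{21} + 474 = \frac{9682}{21}$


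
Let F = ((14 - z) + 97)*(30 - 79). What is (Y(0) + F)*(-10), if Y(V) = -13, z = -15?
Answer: 61870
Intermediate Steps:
F = -6174 (F = ((14 - 1*(-15)) + 97)*(30 - 79) = ((14 + 15) + 97)*(-49) = (29 + 97)*(-49) = 126*(-49) = -6174)
(Y(0) + F)*(-10) = (-13 - 6174)*(-10) = -6187*(-10) = 61870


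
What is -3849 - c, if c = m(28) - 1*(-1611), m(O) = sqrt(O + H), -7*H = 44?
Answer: -5460 - 2*sqrt(266)/7 ≈ -5464.7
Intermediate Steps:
H = -44/7 (H = -1/7*44 = -44/7 ≈ -6.2857)
m(O) = sqrt(-44/7 + O) (m(O) = sqrt(O - 44/7) = sqrt(-44/7 + O))
c = 1611 + 2*sqrt(266)/7 (c = sqrt(-308 + 49*28)/7 - 1*(-1611) = sqrt(-308 + 1372)/7 + 1611 = sqrt(1064)/7 + 1611 = (2*sqrt(266))/7 + 1611 = 2*sqrt(266)/7 + 1611 = 1611 + 2*sqrt(266)/7 ≈ 1615.7)
-3849 - c = -3849 - (1611 + 2*sqrt(266)/7) = -3849 + (-1611 - 2*sqrt(266)/7) = -5460 - 2*sqrt(266)/7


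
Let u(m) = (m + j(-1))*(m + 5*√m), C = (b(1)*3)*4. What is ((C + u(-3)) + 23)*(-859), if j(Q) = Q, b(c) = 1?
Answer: -40373 + 17180*I*√3 ≈ -40373.0 + 29757.0*I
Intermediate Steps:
C = 12 (C = (1*3)*4 = 3*4 = 12)
u(m) = (-1 + m)*(m + 5*√m) (u(m) = (m - 1)*(m + 5*√m) = (-1 + m)*(m + 5*√m))
((C + u(-3)) + 23)*(-859) = ((12 + ((-3)² - 1*(-3) - 5*I*√3 + 5*(-3)^(3/2))) + 23)*(-859) = ((12 + (9 + 3 - 5*I*√3 + 5*(-3*I*√3))) + 23)*(-859) = ((12 + (9 + 3 - 5*I*√3 - 15*I*√3)) + 23)*(-859) = ((12 + (12 - 20*I*√3)) + 23)*(-859) = ((24 - 20*I*√3) + 23)*(-859) = (47 - 20*I*√3)*(-859) = -40373 + 17180*I*√3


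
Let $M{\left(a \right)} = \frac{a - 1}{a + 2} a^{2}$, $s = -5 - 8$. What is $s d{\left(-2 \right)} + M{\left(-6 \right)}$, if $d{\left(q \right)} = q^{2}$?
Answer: $11$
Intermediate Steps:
$s = -13$ ($s = -5 - 8 = -13$)
$M{\left(a \right)} = \frac{a^{2} \left(-1 + a\right)}{2 + a}$ ($M{\left(a \right)} = \frac{-1 + a}{2 + a} a^{2} = \frac{a^{2} \left(-1 + a\right)}{2 + a}$)
$s d{\left(-2 \right)} + M{\left(-6 \right)} = - 13 \left(-2\right)^{2} + \frac{\left(-6\right)^{2} \left(-1 - 6\right)}{2 - 6} = \left(-13\right) 4 + 36 \frac{1}{-4} \left(-7\right) = -52 + 36 \left(- \frac{1}{4}\right) \left(-7\right) = -52 + 63 = 11$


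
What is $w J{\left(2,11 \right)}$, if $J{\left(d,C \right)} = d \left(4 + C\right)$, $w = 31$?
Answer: $930$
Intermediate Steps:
$w J{\left(2,11 \right)} = 31 \cdot 2 \left(4 + 11\right) = 31 \cdot 2 \cdot 15 = 31 \cdot 30 = 930$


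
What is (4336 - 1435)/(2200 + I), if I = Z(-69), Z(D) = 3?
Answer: 2901/2203 ≈ 1.3168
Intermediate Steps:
I = 3
(4336 - 1435)/(2200 + I) = (4336 - 1435)/(2200 + 3) = 2901/2203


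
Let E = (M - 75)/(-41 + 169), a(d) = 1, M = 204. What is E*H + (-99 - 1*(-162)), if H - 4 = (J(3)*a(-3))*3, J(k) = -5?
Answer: 6645/128 ≈ 51.914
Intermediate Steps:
H = -11 (H = 4 - 5*1*3 = 4 - 5*3 = 4 - 15 = -11)
E = 129/128 (E = (204 - 75)/(-41 + 169) = 129/128 ≈ 1.0078)
E*H + (-99 - 1*(-162)) = (129/128)*(-11) + (-99 - 1*(-162)) = -1419/128 + (-99 + 162) = -1419/128 + 63 = 6645/128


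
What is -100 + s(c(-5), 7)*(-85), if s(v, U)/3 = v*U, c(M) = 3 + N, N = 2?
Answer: -9025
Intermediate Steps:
c(M) = 5 (c(M) = 3 + 2 = 5)
s(v, U) = 3*U*v (s(v, U) = 3*(v*U) = 3*(U*v) = 3*U*v)
-100 + s(c(-5), 7)*(-85) = -100 + (3*7*5)*(-85) = -100 + 105*(-85) = -100 - 8925 = -9025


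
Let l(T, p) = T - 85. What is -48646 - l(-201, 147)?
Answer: -48360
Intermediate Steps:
l(T, p) = -85 + T
-48646 - l(-201, 147) = -48646 - (-85 - 201) = -48646 - 1*(-286) = -48646 + 286 = -48360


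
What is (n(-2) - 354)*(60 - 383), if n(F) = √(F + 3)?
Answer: 114019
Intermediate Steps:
n(F) = √(3 + F)
(n(-2) - 354)*(60 - 383) = (√(3 - 2) - 354)*(60 - 383) = (√1 - 354)*(-323) = (1 - 354)*(-323) = -353*(-323) = 114019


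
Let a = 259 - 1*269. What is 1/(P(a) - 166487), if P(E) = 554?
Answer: -1/165933 ≈ -6.0265e-6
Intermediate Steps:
a = -10 (a = 259 - 269 = -10)
1/(P(a) - 166487) = 1/(554 - 166487) = 1/(-165933) = -1/165933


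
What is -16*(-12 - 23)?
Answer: 560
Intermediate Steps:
-16*(-12 - 23) = -16*(-35) = 560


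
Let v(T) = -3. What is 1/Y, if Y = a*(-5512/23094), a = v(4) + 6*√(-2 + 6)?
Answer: -1283/2756 ≈ -0.46553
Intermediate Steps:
a = 9 (a = -3 + 6*√(-2 + 6) = -3 + 6*√4 = -3 + 6*2 = -3 + 12 = 9)
Y = -2756/1283 (Y = 9*(-5512/23094) = 9*(-5512*1/23094) = 9*(-2756/11547) = -2756/1283 ≈ -2.1481)
1/Y = 1/(-2756/1283) = -1283/2756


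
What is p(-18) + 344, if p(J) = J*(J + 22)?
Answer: 272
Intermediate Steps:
p(J) = J*(22 + J)
p(-18) + 344 = -18*(22 - 18) + 344 = -18*4 + 344 = -72 + 344 = 272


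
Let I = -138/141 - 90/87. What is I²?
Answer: 7529536/1857769 ≈ 4.0530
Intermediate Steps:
I = -2744/1363 (I = -138*1/141 - 90*1/87 = -46/47 - 30/29 = -2744/1363 ≈ -2.0132)
I² = (-2744/1363)² = 7529536/1857769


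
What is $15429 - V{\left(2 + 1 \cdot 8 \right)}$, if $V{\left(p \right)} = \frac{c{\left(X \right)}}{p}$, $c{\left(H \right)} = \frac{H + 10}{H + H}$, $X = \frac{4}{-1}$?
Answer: $\frac{617163}{40} \approx 15429.0$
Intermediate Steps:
$X = -4$ ($X = 4 \left(-1\right) = -4$)
$c{\left(H \right)} = \frac{10 + H}{2 H}$
$V{\left(p \right)} = - \frac{3}{4 p}$ ($V{\left(p \right)} = \frac{\frac{1}{2} \frac{1}{-4} \left(10 - 4\right)}{p} = \frac{\frac{1}{2} \left(- \frac{1}{4}\right) 6}{p} = - \frac{3}{4 p}$)
$15429 - V{\left(2 + 1 \cdot 8 \right)} = 15429 - - \frac{3}{4 \left(2 + 1 \cdot 8\right)} = 15429 - - \frac{3}{4 \left(2 + 8\right)} = 15429 - - \frac{3}{4 \cdot 10} = 15429 - \left(- \frac{3}{4}\right) \frac{1}{10} = 15429 - - \frac{3}{40} = 15429 + \frac{3}{40} = \frac{617163}{40}$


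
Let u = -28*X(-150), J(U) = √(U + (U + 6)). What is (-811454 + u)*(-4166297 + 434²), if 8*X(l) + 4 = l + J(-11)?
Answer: 3225772026015 + 55691174*I ≈ 3.2258e+12 + 5.5691e+7*I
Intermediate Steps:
J(U) = √(6 + 2*U) (J(U) = √(U + (6 + U)) = √(6 + 2*U))
X(l) = -½ + I/2 + l/8 (X(l) = -½ + (l + √(6 + 2*(-11)))/8 = -½ + (l + √(6 - 22))/8 = -½ + (l + √(-16))/8 = -½ + (l + 4*I)/8 = -½ + (I/2 + l/8) = -½ + I/2 + l/8)
u = 539 - 14*I (u = -28*(-½ + I/2 + (⅛)*(-150)) = -28*(-½ + I/2 - 75/4) = -28*(-77/4 + I/2) = 539 - 14*I ≈ 539.0 - 14.0*I)
(-811454 + u)*(-4166297 + 434²) = (-811454 + (539 - 14*I))*(-4166297 + 434²) = (-810915 - 14*I)*(-4166297 + 188356) = (-810915 - 14*I)*(-3977941) = 3225772026015 + 55691174*I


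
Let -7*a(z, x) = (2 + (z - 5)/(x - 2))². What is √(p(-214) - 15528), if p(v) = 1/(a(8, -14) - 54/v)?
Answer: 2*I*√6720997183546/41603 ≈ 124.63*I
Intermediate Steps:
a(z, x) = -(2 + (-5 + z)/(-2 + x))²/7 (a(z, x) = -(2 + (z - 5)/(x - 2))²/7 = -(2 + (-5 + z)/(-2 + x))²/7)
p(v) = 1/(-841/1792 - 54/v) (p(v) = 1/(-(-9 + 8 + 2*(-14))²/(7*(-2 - 14)²) - 54/v) = 1/(-⅐*(-9 + 8 - 28)²/(-16)² - 54/v) = 1/(-⅐*1/256*(-29)² - 54/v) = 1/(-⅐*1/256*841 - 54/v) = 1/(-841/1792 - 54/v))
√(p(-214) - 15528) = √(-1792*(-214)/(96768 + 841*(-214)) - 15528) = √(-1792*(-214)/(96768 - 179974) - 15528) = √(-1792*(-214)/(-83206) - 15528) = √(-1792*(-214)*(-1/83206) - 15528) = √(-191744/41603 - 15528) = √(-646203128/41603) = 2*I*√6720997183546/41603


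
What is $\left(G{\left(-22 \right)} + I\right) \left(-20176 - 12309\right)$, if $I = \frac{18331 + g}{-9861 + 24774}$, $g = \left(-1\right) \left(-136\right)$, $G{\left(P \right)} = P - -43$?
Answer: $- \frac{10773325400}{14913} \approx -7.2241 \cdot 10^{5}$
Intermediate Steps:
$G{\left(P \right)} = 43 + P$ ($G{\left(P \right)} = P + 43 = 43 + P$)
$g = 136$
$I = \frac{18467}{14913}$ ($I = \frac{18331 + 136}{-9861 + 24774} = \frac{18467}{14913} \approx 1.2383$)
$\left(G{\left(-22 \right)} + I\right) \left(-20176 - 12309\right) = \left(\left(43 - 22\right) + \frac{18467}{14913}\right) \left(-20176 - 12309\right) = \left(21 + \frac{18467}{14913}\right) \left(-32485\right) = \frac{331640}{14913} \left(-32485\right) = - \frac{10773325400}{14913}$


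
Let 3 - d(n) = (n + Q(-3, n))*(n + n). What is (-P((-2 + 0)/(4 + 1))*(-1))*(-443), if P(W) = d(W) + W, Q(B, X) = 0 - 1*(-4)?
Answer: -60691/25 ≈ -2427.6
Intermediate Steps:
Q(B, X) = 4 (Q(B, X) = 0 + 4 = 4)
d(n) = 3 - 2*n*(4 + n) (d(n) = 3 - (n + 4)*(n + n) = 3 - (4 + n)*2*n = 3 - 2*n*(4 + n))
P(W) = 3 - 7*W - 2*W² (P(W) = (3 - 8*W - 2*W²) + W = 3 - 7*W - 2*W²)
(-P((-2 + 0)/(4 + 1))*(-1))*(-443) = (-(3 - 7*(-2 + 0)/(4 + 1) - 2*(-2 + 0)²/(4 + 1)²)*(-1))*(-443) = (-(3 - (-14)/5 - 2*(-2/5)²)*(-1))*(-443) = (-(3 - (-14)/5 - 2*(-2*⅕)²)*(-1))*(-443) = (-(3 - 7*(-⅖) - 2*(-⅖)²)*(-1))*(-443) = (-(3 + 14/5 - 2*4/25)*(-1))*(-443) = (-(3 + 14/5 - 8/25)*(-1))*(-443) = (-1*137/25*(-1))*(-443) = -137/25*(-1)*(-443) = (137/25)*(-443) = -60691/25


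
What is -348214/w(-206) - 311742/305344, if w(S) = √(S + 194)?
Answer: -155871/152672 + 174107*I*√3/3 ≈ -1.021 + 1.0052e+5*I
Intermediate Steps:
w(S) = √(194 + S)
-348214/w(-206) - 311742/305344 = -348214/√(194 - 206) - 311742/305344 = -348214*(-I*√3/6) - 311742*1/305344 = -348214*(-I*√3/6) - 155871/152672 = -(-174107)*I*√3/3 - 155871/152672 = 174107*I*√3/3 - 155871/152672 = -155871/152672 + 174107*I*√3/3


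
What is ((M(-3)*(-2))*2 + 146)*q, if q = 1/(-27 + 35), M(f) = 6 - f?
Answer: 55/4 ≈ 13.750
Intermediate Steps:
q = ⅛ (q = 1/8 = ⅛ ≈ 0.12500)
((M(-3)*(-2))*2 + 146)*q = (((6 - 1*(-3))*(-2))*2 + 146)*(⅛) = (((6 + 3)*(-2))*2 + 146)*(⅛) = ((9*(-2))*2 + 146)*(⅛) = (-18*2 + 146)*(⅛) = (-36 + 146)*(⅛) = 110*(⅛) = 55/4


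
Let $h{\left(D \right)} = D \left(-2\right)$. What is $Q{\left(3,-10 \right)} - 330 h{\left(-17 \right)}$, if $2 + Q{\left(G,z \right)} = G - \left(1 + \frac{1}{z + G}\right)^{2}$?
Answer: $- \frac{549767}{49} \approx -11220.0$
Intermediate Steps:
$h{\left(D \right)} = - 2 D$
$Q{\left(G,z \right)} = -2 + G - \left(1 + \frac{1}{G + z}\right)^{2}$ ($Q{\left(G,z \right)} = -2 + \left(G - \left(1 + \frac{1}{z + G}\right)^{2}\right) = -2 + \left(G - \left(1 + \frac{1}{G + z}\right)^{2}\right) = -2 + G - \left(1 + \frac{1}{G + z}\right)^{2}$)
$Q{\left(3,-10 \right)} - 330 h{\left(-17 \right)} = \left(-2 + 3 - \frac{\left(1 + 3 - 10\right)^{2}}{\left(3 - 10\right)^{2}}\right) - 330 \left(\left(-2\right) \left(-17\right)\right) = \left(-2 + 3 - \frac{\left(-6\right)^{2}}{49}\right) - 11220 = \left(-2 + 3 - \frac{1}{49} \cdot 36\right) - 11220 = \left(-2 + 3 - \frac{36}{49}\right) - 11220 = \frac{13}{49} - 11220 = - \frac{549767}{49}$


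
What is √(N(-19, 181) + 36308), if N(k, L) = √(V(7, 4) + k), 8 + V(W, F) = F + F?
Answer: √(36308 + I*√19) ≈ 190.55 + 0.011*I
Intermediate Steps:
V(W, F) = -8 + 2*F (V(W, F) = -8 + (F + F) = -8 + 2*F)
N(k, L) = √k (N(k, L) = √((-8 + 2*4) + k) = √((-8 + 8) + k) = √(0 + k) = √k)
√(N(-19, 181) + 36308) = √(√(-19) + 36308) = √(I*√19 + 36308) = √(36308 + I*√19)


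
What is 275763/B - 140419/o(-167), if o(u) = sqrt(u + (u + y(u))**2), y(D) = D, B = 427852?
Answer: 275763/427852 - 140419*sqrt(111389)/111389 ≈ -420.09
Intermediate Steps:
o(u) = sqrt(u + 4*u**2) (o(u) = sqrt(u + (u + u)**2) = sqrt(u + (2*u)**2) = sqrt(u + 4*u**2))
275763/B - 140419/o(-167) = 275763/427852 - 140419*sqrt(111389)/111389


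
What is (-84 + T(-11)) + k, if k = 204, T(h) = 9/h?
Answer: 1311/11 ≈ 119.18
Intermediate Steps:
(-84 + T(-11)) + k = (-84 + 9/(-11)) + 204 = (-84 + 9*(-1/11)) + 204 = (-84 - 9/11) + 204 = -933/11 + 204 = 1311/11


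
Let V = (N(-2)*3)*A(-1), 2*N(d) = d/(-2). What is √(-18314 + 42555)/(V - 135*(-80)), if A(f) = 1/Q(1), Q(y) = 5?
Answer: 10*√24241/108003 ≈ 0.014416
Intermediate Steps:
N(d) = -d/4 (N(d) = (d/(-2))/2 = (d*(-½))/2 = (-d/2)/2 = -d/4)
A(f) = ⅕ (A(f) = 1/5 = ⅕)
V = 3/10 (V = (-¼*(-2)*3)*(⅕) = ((½)*3)*(⅕) = (3/2)*(⅕) = 3/10 ≈ 0.30000)
√(-18314 + 42555)/(V - 135*(-80)) = √(-18314 + 42555)/(3/10 - 135*(-80)) = √24241/(3/10 + 10800) = √24241/(108003/10) = √24241*(10/108003) = 10*√24241/108003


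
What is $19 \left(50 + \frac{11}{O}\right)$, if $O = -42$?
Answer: $\frac{39691}{42} \approx 945.02$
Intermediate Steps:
$19 \left(50 + \frac{11}{O}\right) = 19 \left(50 + \frac{11}{-42}\right) = 19 \left(50 + 11 \left(- \frac{1}{42}\right)\right) = 19 \left(50 - \frac{11}{42}\right) = 19 \cdot \frac{2089}{42} = \frac{39691}{42}$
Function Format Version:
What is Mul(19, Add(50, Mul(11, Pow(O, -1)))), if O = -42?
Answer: Rational(39691, 42) ≈ 945.02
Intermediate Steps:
Mul(19, Add(50, Mul(11, Pow(O, -1)))) = Mul(19, Add(50, Mul(11, Pow(-42, -1)))) = Mul(19, Add(50, Mul(11, Rational(-1, 42)))) = Mul(19, Add(50, Rational(-11, 42))) = Mul(19, Rational(2089, 42)) = Rational(39691, 42)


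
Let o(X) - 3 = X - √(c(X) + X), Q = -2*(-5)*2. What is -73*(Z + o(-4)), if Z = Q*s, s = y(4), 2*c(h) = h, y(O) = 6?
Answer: -8687 + 73*I*√6 ≈ -8687.0 + 178.81*I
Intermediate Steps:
c(h) = h/2
Q = 20 (Q = 10*2 = 20)
s = 6
o(X) = 3 + X - √6*√X/2 (o(X) = 3 + (X - √(X/2 + X)) = 3 + (X - √(3*X/2)) = 3 + (X - √6*√X/2) = 3 + X - √6*√X/2)
Z = 120 (Z = 20*6 = 120)
-73*(Z + o(-4)) = -73*(120 + (3 - 4 - √6*√(-4)/2)) = -73*(120 + (3 - 4 - √6*2*I/2)) = -73*(120 + (3 - 4 - I*√6)) = -73*(120 + (-1 - I*√6)) = -73*(119 - I*√6) = -8687 + 73*I*√6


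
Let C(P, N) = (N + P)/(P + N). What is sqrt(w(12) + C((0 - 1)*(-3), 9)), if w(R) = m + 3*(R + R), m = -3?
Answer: sqrt(70) ≈ 8.3666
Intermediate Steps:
C(P, N) = 1 (C(P, N) = (N + P)/(N + P) = 1)
w(R) = -3 + 6*R (w(R) = -3 + 3*(R + R) = -3 + 3*(2*R) = -3 + 6*R)
sqrt(w(12) + C((0 - 1)*(-3), 9)) = sqrt((-3 + 6*12) + 1) = sqrt((-3 + 72) + 1) = sqrt(69 + 1) = sqrt(70)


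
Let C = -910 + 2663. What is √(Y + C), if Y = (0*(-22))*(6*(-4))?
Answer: √1753 ≈ 41.869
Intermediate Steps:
C = 1753
Y = 0 (Y = 0*(-24) = 0)
√(Y + C) = √(0 + 1753) = √1753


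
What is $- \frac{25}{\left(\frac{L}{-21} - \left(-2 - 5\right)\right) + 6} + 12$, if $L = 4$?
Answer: $\frac{2703}{269} \approx 10.048$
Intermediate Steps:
$- \frac{25}{\left(\frac{L}{-21} - \left(-2 - 5\right)\right) + 6} + 12 = - \frac{25}{\left(\frac{4}{-21} - \left(-2 - 5\right)\right) + 6} + 12 = - \frac{25}{\left(4 \left(- \frac{1}{21}\right) - -7\right) + 6} + 12 = - \frac{25}{\left(- \frac{4}{21} + 7\right) + 6} + 12 = - \frac{25}{\frac{143}{21} + 6} + 12 = - \frac{25}{\frac{269}{21}} + 12 = \left(-25\right) \frac{21}{269} + 12 = - \frac{525}{269} + 12 = \frac{2703}{269}$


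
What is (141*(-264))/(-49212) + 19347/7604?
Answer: 34309885/10394668 ≈ 3.3007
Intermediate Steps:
(141*(-264))/(-49212) + 19347/7604 = -37224*(-1/49212) + 19347*(1/7604) = 1034/1367 + 19347/7604 = 34309885/10394668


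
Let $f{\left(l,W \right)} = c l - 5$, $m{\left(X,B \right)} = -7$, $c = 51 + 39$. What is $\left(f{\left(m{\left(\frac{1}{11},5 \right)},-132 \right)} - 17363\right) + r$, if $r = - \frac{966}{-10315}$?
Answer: $- \frac{185648404}{10315} \approx -17998.0$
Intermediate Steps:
$c = 90$
$r = \frac{966}{10315}$ ($r = \left(-966\right) \left(- \frac{1}{10315}\right) = \frac{966}{10315} \approx 0.09365$)
$f{\left(l,W \right)} = -5 + 90 l$ ($f{\left(l,W \right)} = 90 l - 5 = -5 + 90 l$)
$\left(f{\left(m{\left(\frac{1}{11},5 \right)},-132 \right)} - 17363\right) + r = \left(\left(-5 + 90 \left(-7\right)\right) - 17363\right) + \frac{966}{10315} = \left(\left(-5 - 630\right) - 17363\right) + \frac{966}{10315} = \left(-635 - 17363\right) + \frac{966}{10315} = -17998 + \frac{966}{10315} = - \frac{185648404}{10315}$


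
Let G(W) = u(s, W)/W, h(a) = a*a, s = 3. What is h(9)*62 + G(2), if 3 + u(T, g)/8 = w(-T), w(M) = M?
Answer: 4998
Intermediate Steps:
h(a) = a²
u(T, g) = -24 - 8*T (u(T, g) = -24 + 8*(-T) = -24 - 8*T)
G(W) = -48/W (G(W) = (-24 - 8*3)/W = (-24 - 24)/W = -48/W)
h(9)*62 + G(2) = 9²*62 - 48/2 = 81*62 - 48*½ = 5022 - 24 = 4998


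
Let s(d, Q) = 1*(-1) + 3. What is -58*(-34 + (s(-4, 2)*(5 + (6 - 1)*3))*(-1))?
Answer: 4292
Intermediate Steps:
s(d, Q) = 2 (s(d, Q) = -1 + 3 = 2)
-58*(-34 + (s(-4, 2)*(5 + (6 - 1)*3))*(-1)) = -58*(-34 + (2*(5 + (6 - 1)*3))*(-1)) = -58*(-34 + (2*(5 + 5*3))*(-1)) = -58*(-34 + (2*(5 + 15))*(-1)) = -58*(-34 + (2*20)*(-1)) = -58*(-34 + 40*(-1)) = -58*(-34 - 40) = -58*(-74) = 4292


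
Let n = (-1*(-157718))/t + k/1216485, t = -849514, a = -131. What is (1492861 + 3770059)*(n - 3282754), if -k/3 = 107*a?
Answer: -595142783114338754876464/34447367943 ≈ -1.7277e+13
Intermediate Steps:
k = 42051 (k = -321*(-131) = -3*(-14017) = 42051)
n = -26023111336/172236839715 (n = -1*(-157718)/(-849514) + 42051/1216485 = 157718*(-1/849514) + 42051*(1/1216485) = -78859/424757 + 14017/405495 = -26023111336/172236839715 ≈ -0.15109)
(1492861 + 3770059)*(n - 3282754) = (1492861 + 3770059)*(-26023111336/172236839715 - 3282754) = 5262920*(-565411200544886446/172236839715) = -595142783114338754876464/34447367943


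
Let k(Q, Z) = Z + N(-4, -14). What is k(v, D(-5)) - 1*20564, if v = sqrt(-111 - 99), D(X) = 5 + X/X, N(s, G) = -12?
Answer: -20570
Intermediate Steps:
D(X) = 6 (D(X) = 5 + 1 = 6)
v = I*sqrt(210) (v = sqrt(-210) = I*sqrt(210) ≈ 14.491*I)
k(Q, Z) = -12 + Z (k(Q, Z) = Z - 12 = -12 + Z)
k(v, D(-5)) - 1*20564 = (-12 + 6) - 1*20564 = -6 - 20564 = -20570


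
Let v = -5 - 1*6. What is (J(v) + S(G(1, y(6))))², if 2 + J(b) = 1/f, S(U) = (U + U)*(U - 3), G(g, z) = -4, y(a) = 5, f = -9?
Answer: 235225/81 ≈ 2904.0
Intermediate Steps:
v = -11 (v = -5 - 6 = -11)
S(U) = 2*U*(-3 + U) (S(U) = (2*U)*(-3 + U) = 2*U*(-3 + U))
J(b) = -19/9 (J(b) = -2 + 1/(-9) = -2 - ⅑ = -19/9)
(J(v) + S(G(1, y(6))))² = (-19/9 + 2*(-4)*(-3 - 4))² = (-19/9 + 2*(-4)*(-7))² = (-19/9 + 56)² = (485/9)² = 235225/81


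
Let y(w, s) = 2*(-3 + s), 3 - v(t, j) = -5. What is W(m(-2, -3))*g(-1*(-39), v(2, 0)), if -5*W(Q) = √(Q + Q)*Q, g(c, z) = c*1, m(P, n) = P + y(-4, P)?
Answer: 936*I*√6/5 ≈ 458.54*I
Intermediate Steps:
v(t, j) = 8 (v(t, j) = 3 - 1*(-5) = 3 + 5 = 8)
y(w, s) = -6 + 2*s
m(P, n) = -6 + 3*P (m(P, n) = P + (-6 + 2*P) = -6 + 3*P)
g(c, z) = c
W(Q) = -√2*Q^(3/2)/5 (W(Q) = -√(Q + Q)*Q/5 = -√(2*Q)*Q/5 = -√2*√Q*Q/5 = -√2*Q^(3/2)/5)
W(m(-2, -3))*g(-1*(-39), v(2, 0)) = (-√2*(-6 + 3*(-2))^(3/2)/5)*(-1*(-39)) = -√2*(-6 - 6)^(3/2)/5*39 = -√2*(-12)^(3/2)/5*39 = -√2*(-24*I*√3)/5*39 = (24*I*√6/5)*39 = 936*I*√6/5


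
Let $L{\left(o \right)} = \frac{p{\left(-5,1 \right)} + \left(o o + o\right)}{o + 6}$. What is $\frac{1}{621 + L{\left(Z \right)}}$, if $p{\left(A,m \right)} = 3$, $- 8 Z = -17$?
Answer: $\frac{520}{323537} \approx 0.0016072$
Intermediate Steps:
$Z = \frac{17}{8}$ ($Z = \left(- \frac{1}{8}\right) \left(-17\right) = \frac{17}{8} \approx 2.125$)
$L{\left(o \right)} = \frac{3 + o + o^{2}}{6 + o}$ ($L{\left(o \right)} = \frac{3 + \left(o o + o\right)}{o + 6} = \frac{3 + \left(o^{2} + o\right)}{6 + o} = \frac{3 + \left(o + o^{2}\right)}{6 + o} = \frac{3 + o + o^{2}}{6 + o}$)
$\frac{1}{621 + L{\left(Z \right)}} = \frac{1}{621 + \frac{3 + \frac{17}{8} + \left(\frac{17}{8}\right)^{2}}{6 + \frac{17}{8}}} = \frac{1}{621 + \frac{3 + \frac{17}{8} + \frac{289}{64}}{\frac{65}{8}}} = \frac{1}{621 + \frac{8}{65} \cdot \frac{617}{64}} = \frac{1}{621 + \frac{617}{520}} = \frac{1}{\frac{323537}{520}} = \frac{520}{323537}$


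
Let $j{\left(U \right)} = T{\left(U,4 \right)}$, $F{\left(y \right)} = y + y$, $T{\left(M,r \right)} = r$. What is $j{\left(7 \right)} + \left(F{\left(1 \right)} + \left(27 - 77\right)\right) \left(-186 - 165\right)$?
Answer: $16852$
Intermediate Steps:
$F{\left(y \right)} = 2 y$
$j{\left(U \right)} = 4$
$j{\left(7 \right)} + \left(F{\left(1 \right)} + \left(27 - 77\right)\right) \left(-186 - 165\right) = 4 + \left(2 \cdot 1 + \left(27 - 77\right)\right) \left(-186 - 165\right) = 4 + \left(2 - 50\right) \left(-351\right) = 4 - -16848 = 4 + 16848 = 16852$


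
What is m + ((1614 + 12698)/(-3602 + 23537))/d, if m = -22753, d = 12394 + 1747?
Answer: -6414089684443/281900835 ≈ -22753.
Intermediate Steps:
d = 14141
m + ((1614 + 12698)/(-3602 + 23537))/d = -22753 + ((1614 + 12698)/(-3602 + 23537))/14141 = -22753 + (14312/19935)*(1/14141) = -22753 + 14312/281900835 = -6414089684443/281900835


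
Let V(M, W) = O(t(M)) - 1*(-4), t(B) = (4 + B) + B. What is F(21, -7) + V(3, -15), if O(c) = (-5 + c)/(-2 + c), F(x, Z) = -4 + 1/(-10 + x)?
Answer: 63/88 ≈ 0.71591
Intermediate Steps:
t(B) = 4 + 2*B
O(c) = (-5 + c)/(-2 + c)
V(M, W) = 4 + (-1 + 2*M)/(2 + 2*M) (V(M, W) = (-5 + (4 + 2*M))/(-2 + (4 + 2*M)) - 1*(-4) = (-1 + 2*M)/(2 + 2*M) + 4 = 4 + (-1 + 2*M)/(2 + 2*M))
F(21, -7) + V(3, -15) = (41 - 4*21)/(-10 + 21) + (7 + 10*3)/(2*(1 + 3)) = (41 - 84)/11 + (½)*(7 + 30)/4 = (1/11)*(-43) + (½)*(¼)*37 = -43/11 + 37/8 = 63/88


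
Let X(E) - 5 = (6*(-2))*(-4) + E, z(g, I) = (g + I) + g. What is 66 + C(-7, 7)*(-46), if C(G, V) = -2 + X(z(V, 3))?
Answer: -3062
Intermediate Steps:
z(g, I) = I + 2*g (z(g, I) = (I + g) + g = I + 2*g)
X(E) = 53 + E (X(E) = 5 + ((6*(-2))*(-4) + E) = 5 + (-12*(-4) + E) = 5 + (48 + E) = 53 + E)
C(G, V) = 54 + 2*V (C(G, V) = -2 + (53 + (3 + 2*V)) = -2 + (56 + 2*V) = 54 + 2*V)
66 + C(-7, 7)*(-46) = 66 + (54 + 2*7)*(-46) = 66 + (54 + 14)*(-46) = 66 + 68*(-46) = 66 - 3128 = -3062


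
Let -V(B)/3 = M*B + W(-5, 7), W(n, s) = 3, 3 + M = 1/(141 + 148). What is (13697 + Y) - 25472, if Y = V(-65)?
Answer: -3574446/289 ≈ -12368.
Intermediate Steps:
M = -866/289 (M = -3 + 1/(141 + 148) = -3 + 1/289 = -866/289 ≈ -2.9965)
V(B) = -9 + 2598*B/289 (V(B) = -3*(-866*B/289 + 3) = -3*(3 - 866*B/289) = -9 + 2598*B/289)
Y = -171471/289 (Y = -9 + (2598/289)*(-65) = -9 - 168870/289 = -171471/289 ≈ -593.33)
(13697 + Y) - 25472 = (13697 - 171471/289) - 25472 = 3786962/289 - 25472 = -3574446/289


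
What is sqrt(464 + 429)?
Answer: sqrt(893) ≈ 29.883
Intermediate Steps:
sqrt(464 + 429) = sqrt(893)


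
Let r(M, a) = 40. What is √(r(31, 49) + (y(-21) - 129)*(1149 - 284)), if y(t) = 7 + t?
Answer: I*√123655 ≈ 351.65*I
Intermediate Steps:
√(r(31, 49) + (y(-21) - 129)*(1149 - 284)) = √(40 + ((7 - 21) - 129)*(1149 - 284)) = √(40 + (-14 - 129)*865) = √(40 - 143*865) = √(40 - 123695) = √(-123655) = I*√123655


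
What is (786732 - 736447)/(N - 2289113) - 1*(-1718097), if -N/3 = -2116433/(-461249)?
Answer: 1814065462183991327/1055857431436 ≈ 1.7181e+6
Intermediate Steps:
N = -6349299/461249 (N = -(-6349299)/(-461249) = -(-6349299)*(-1)/461249 = -3*2116433/461249 = -6349299/461249 ≈ -13.765)
(786732 - 736447)/(N - 2289113) - 1*(-1718097) = (786732 - 736447)/(-6349299/461249 - 2289113) - 1*(-1718097) = 50285/(-1055857431436/461249) + 1718097 = 50285*(-461249/1055857431436) + 1718097 = -23193905965/1055857431436 + 1718097 = 1814065462183991327/1055857431436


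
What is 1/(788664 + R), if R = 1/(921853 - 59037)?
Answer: 862816/680471917825 ≈ 1.2680e-6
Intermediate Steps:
R = 1/862816 ≈ 1.1590e-6
1/(788664 + R) = 1/(788664 + 1/862816) = 1/(680471917825/862816) = 862816/680471917825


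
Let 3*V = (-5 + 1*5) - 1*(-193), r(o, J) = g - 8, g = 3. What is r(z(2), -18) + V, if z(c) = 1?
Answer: 178/3 ≈ 59.333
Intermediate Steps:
r(o, J) = -5 (r(o, J) = 3 - 8 = -5)
V = 193/3 (V = ((-5 + 1*5) - 1*(-193))/3 = ((-5 + 5) + 193)/3 = (0 + 193)/3 = (⅓)*193 = 193/3 ≈ 64.333)
r(z(2), -18) + V = -5 + 193/3 = 178/3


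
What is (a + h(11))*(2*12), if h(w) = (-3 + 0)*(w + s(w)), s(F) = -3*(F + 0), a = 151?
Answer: 5208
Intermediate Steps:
s(F) = -3*F
h(w) = 6*w (h(w) = (-3 + 0)*(w - 3*w) = -(-6)*w = 6*w)
(a + h(11))*(2*12) = (151 + 6*11)*(2*12) = (151 + 66)*24 = 217*24 = 5208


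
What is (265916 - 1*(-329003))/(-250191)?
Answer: -594919/250191 ≈ -2.3779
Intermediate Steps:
(265916 - 1*(-329003))/(-250191) = (265916 + 329003)*(-1/250191) = 594919*(-1/250191) = -594919/250191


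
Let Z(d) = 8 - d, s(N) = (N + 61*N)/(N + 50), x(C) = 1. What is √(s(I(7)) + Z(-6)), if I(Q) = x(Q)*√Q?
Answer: 2*√(175 + 19*√7)/√(50 + √7) ≈ 4.1371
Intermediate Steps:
I(Q) = √Q (I(Q) = 1*√Q = √Q)
s(N) = 62*N/(50 + N) (s(N) = (62*N)/(50 + N) = 62*N/(50 + N))
√(s(I(7)) + Z(-6)) = √(62*√7/(50 + √7) + (8 - 1*(-6))) = √(62*√7/(50 + √7) + (8 + 6)) = √(62*√7/(50 + √7) + 14) = √(14 + 62*√7/(50 + √7))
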